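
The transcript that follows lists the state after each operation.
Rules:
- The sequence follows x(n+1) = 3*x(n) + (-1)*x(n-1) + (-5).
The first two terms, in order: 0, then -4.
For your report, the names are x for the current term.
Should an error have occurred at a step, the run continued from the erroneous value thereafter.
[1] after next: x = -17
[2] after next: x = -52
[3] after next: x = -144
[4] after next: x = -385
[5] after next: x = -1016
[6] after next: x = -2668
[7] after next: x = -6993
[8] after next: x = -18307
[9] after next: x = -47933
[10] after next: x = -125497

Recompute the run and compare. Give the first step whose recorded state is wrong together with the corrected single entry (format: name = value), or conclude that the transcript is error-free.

step 8, x = -18316

Step 1: x = 3*(-4) + (-1)*(0) + (-5) = -17 — agrees with the transcript.
Step 2: x = 3*(-17) + (-1)*(-4) + (-5) = -52 — checks out.
Step 3: x = 3*(-52) + (-1)*(-17) + (-5) = -144 — consistent with the transcript.
Step 4: x = 3*(-144) + (-1)*(-52) + (-5) = -385 — same as recorded.
Step 5: x = 3*(-385) + (-1)*(-144) + (-5) = -1016 — exactly as logged.
Step 6: x = 3*(-1016) + (-1)*(-385) + (-5) = -2668 — exactly as logged.
Step 7: x = 3*(-2668) + (-1)*(-1016) + (-5) = -6993 — same as recorded.
Step 8: x = 3*(-6993) + (-1)*(-2668) + (-5) = -18316 — the transcript disagrees here.
The audit stops at step 8: the recorded entry is wrong and should be x = -18316.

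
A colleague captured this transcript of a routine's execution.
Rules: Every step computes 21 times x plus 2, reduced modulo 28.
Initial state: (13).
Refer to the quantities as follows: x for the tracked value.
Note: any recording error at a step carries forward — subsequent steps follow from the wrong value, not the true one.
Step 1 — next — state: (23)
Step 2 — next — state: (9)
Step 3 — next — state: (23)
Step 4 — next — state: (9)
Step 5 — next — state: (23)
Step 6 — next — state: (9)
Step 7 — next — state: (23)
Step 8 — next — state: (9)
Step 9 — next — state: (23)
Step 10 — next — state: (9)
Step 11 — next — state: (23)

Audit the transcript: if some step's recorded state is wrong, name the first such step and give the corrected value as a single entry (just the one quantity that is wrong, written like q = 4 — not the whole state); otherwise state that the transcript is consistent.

no error

Recomputing the run from the initial state:
step 1: x = 23
step 2: x = 9
step 3: x = 23
step 4: x = 9
step 5: x = 23
step 6: x = 9
step 7: x = 23
step 8: x = 9
step 9: x = 23
step 10: x = 9
step 11: x = 23
This matches the transcript at every step.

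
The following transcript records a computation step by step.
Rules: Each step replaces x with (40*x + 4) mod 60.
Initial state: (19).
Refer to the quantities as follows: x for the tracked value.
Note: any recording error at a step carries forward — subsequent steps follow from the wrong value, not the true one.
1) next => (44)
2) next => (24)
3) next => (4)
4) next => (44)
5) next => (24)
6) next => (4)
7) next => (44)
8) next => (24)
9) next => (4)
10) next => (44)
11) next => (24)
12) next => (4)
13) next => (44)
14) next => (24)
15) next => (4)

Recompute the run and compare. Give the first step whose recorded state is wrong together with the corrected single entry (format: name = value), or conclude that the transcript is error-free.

Recomputing the run from the initial state:
step 1: x = 44
step 2: x = 24
step 3: x = 4
step 4: x = 44
step 5: x = 24
step 6: x = 4
step 7: x = 44
step 8: x = 24
step 9: x = 4
step 10: x = 44
step 11: x = 24
step 12: x = 4
step 13: x = 44
step 14: x = 24
step 15: x = 4
This matches the transcript at every step.

no error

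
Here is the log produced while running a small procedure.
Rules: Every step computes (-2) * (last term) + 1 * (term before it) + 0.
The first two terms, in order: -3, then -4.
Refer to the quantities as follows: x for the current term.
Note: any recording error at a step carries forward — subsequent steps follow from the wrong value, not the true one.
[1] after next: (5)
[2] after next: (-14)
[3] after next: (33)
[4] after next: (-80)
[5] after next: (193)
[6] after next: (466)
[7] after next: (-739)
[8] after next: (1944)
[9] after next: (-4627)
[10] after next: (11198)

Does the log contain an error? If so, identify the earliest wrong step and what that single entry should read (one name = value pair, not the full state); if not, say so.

step 6, x = -466

Step 1: x = -2*(-4) + (1)*(-3) + (0) = 5 — consistent with the log.
Step 2: x = -2*(5) + (1)*(-4) + (0) = -14 — in agreement.
Step 3: x = -2*(-14) + (1)*(5) + (0) = 33 — checks out.
Step 4: x = -2*(33) + (1)*(-14) + (0) = -80 — checks out.
Step 5: x = -2*(-80) + (1)*(33) + (0) = 193 — confirmed correct.
Step 6: x = -2*(193) + (1)*(-80) + (0) = -466 — the log has a different value.
Conclusion: step 6 carries the first error; the entry should be x = -466.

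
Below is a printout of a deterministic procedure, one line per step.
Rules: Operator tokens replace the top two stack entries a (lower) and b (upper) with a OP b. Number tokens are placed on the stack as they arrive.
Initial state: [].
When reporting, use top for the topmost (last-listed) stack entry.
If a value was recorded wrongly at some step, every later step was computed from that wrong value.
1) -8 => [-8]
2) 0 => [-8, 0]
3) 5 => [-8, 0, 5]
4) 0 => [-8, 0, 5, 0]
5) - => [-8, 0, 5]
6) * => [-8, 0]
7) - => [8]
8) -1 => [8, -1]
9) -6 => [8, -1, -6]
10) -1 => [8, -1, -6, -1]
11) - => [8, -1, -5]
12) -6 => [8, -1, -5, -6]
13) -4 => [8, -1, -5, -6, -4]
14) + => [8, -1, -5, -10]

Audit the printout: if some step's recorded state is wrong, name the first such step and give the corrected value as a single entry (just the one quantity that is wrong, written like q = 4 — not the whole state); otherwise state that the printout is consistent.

Recomputing the run from the initial state:
step 1: [-8]
step 2: [-8, 0]
step 3: [-8, 0, 5]
step 4: [-8, 0, 5, 0]
step 5: [-8, 0, 5]
step 6: [-8, 0]
step 7: [-8]
step 8: [-8, -1]
step 9: [-8, -1, -6]
step 10: [-8, -1, -6, -1]
step 11: [-8, -1, -5]
step 12: [-8, -1, -5, -6]
step 13: [-8, -1, -5, -6, -4]
step 14: [-8, -1, -5, -10]
The first disagreement with the printout is at step 7, where the value should be top = -8.

step 7, top = -8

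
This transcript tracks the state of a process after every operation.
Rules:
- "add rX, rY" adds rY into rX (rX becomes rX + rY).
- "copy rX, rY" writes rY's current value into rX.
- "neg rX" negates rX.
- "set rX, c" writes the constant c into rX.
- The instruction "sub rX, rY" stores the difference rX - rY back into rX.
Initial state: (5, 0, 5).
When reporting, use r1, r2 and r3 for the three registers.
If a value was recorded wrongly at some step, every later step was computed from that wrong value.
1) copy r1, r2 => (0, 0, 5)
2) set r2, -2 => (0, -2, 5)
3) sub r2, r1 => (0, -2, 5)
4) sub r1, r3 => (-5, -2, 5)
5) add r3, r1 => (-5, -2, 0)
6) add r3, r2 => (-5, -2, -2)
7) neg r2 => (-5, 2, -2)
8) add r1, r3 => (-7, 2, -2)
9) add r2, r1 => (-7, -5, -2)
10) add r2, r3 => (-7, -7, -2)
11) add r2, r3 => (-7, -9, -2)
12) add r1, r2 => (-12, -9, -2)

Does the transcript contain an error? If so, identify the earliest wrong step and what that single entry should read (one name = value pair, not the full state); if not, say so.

step 12, r1 = -16

1. r1 = 0 (checks out)
2. r2 = -2 (in agreement)
3. r2 = -2 - 0 = -2 (no discrepancy)
4. r1 = 0 - 5 = -5 (verified)
5. r3 = 5 + -5 = 0 (same as recorded)
6. r3 = 0 + -2 = -2 (consistent with the transcript)
7. r2 = -(-2) = 2 (consistent with the transcript)
8. r1 = -5 + -2 = -7 (verified)
9. r2 = 2 + -7 = -5 (agrees with the transcript)
10. r2 = -5 + -2 = -7 (no discrepancy)
11. r2 = -7 + -2 = -9 (exactly as logged)
12. r1 = -7 + -9 = -16 (the entry is off here)
The earliest wrong entry is at step 12: it should read r1 = -16.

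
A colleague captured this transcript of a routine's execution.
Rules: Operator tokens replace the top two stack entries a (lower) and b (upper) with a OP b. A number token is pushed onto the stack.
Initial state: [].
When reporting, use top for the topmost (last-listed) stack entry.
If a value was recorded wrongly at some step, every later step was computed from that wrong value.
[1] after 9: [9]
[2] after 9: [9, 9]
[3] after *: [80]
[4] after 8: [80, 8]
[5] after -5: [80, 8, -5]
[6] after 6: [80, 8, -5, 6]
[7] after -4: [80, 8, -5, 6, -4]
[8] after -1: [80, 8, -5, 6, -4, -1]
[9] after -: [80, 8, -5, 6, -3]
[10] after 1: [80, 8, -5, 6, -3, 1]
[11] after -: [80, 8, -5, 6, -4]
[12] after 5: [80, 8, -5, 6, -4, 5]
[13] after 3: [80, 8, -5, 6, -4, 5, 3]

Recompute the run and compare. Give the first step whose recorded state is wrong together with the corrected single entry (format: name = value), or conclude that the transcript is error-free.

step 3, top = 81

Step 1: push 9: top = 9 — consistent with the transcript.
Step 2: push 9: top = 9 — confirmed correct.
Step 3: 9 * 9 = 81 — a discrepancy with the transcript.
The earliest wrong entry is at step 3: it should read top = 81.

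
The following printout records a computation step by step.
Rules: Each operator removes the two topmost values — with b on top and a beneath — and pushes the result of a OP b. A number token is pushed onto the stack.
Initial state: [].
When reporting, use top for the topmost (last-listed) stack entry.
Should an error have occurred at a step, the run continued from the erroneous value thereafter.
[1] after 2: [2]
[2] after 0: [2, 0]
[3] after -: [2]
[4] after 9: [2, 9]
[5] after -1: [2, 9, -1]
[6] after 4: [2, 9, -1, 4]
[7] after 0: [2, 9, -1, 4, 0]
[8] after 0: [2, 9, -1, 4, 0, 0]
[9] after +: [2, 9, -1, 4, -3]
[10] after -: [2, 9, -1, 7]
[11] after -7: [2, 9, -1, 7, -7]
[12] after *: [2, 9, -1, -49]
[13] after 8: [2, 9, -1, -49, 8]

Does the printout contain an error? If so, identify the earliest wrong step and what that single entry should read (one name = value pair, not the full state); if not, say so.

step 9, top = 0

step 1: push 2: top = 2 -> checks out
step 2: push 0: top = 0 -> consistent with the printout
step 3: 2 - 0 = 2 -> matches
step 4: push 9: top = 9 -> agrees with the printout
step 5: push -1: top = -1 -> checks out
step 6: push 4: top = 4 -> verified
step 7: push 0: top = 0 -> verified
step 8: push 0: top = 0 -> checks out
step 9: 0 + 0 = 0 -> the printout has a different value
Conclusion: step 9 carries the first error; the entry should be top = 0.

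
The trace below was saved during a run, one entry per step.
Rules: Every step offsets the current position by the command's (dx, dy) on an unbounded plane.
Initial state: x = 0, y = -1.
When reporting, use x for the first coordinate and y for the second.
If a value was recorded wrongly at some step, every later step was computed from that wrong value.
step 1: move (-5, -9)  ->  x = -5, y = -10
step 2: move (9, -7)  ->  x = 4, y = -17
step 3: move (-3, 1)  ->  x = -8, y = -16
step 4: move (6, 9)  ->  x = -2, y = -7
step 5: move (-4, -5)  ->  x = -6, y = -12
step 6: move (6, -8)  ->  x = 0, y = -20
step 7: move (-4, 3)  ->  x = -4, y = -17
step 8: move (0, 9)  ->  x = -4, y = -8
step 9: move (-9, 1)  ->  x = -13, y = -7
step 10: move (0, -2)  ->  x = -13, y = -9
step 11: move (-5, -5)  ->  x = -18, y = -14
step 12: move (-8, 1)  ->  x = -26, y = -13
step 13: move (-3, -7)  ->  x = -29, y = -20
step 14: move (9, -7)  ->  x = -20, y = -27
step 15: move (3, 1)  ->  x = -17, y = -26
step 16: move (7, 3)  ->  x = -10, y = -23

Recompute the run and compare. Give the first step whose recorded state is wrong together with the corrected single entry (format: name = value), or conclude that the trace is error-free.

step 3, x = 1

Step 1: x = 0 + (-5) = -5, y = -1 + (-9) = -10 — in agreement.
Step 2: x = -5 + (9) = 4, y = -10 + (-7) = -17 — no discrepancy.
Step 3: x = 4 + (-3) = 1, y = -17 + (1) = -16 — the trace has a different value.
So the first discrepancy is step 3, where the right value is x = 1.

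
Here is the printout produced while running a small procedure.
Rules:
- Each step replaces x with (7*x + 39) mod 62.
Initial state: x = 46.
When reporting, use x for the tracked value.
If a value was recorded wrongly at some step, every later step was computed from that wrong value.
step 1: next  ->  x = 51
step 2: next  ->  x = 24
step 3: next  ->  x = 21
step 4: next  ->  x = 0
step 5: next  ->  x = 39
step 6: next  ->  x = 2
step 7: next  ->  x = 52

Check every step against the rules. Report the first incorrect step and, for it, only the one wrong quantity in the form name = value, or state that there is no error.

step 7, x = 53

Recomputing the run from the initial state:
step 1: x = 51
step 2: x = 24
step 3: x = 21
step 4: x = 0
step 5: x = 39
step 6: x = 2
step 7: x = 53
The first disagreement with the printout is at step 7, where the value should be x = 53.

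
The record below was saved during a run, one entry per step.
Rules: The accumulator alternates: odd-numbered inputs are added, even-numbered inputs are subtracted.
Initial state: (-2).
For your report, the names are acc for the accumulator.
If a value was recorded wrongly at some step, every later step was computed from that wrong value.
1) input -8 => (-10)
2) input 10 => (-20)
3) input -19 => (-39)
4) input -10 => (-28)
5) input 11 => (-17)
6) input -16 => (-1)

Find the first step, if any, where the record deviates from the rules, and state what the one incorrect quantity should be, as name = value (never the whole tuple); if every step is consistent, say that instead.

step 4, acc = -29

step 1: acc = -2 + -8 = -10 -> exactly as logged
step 2: acc = -10 - 10 = -20 -> in agreement
step 3: acc = -20 + -19 = -39 -> checks out
step 4: acc = -39 - -10 = -29 -> first mismatch against the record
Step 4 is the first one off; corrected, acc = -29.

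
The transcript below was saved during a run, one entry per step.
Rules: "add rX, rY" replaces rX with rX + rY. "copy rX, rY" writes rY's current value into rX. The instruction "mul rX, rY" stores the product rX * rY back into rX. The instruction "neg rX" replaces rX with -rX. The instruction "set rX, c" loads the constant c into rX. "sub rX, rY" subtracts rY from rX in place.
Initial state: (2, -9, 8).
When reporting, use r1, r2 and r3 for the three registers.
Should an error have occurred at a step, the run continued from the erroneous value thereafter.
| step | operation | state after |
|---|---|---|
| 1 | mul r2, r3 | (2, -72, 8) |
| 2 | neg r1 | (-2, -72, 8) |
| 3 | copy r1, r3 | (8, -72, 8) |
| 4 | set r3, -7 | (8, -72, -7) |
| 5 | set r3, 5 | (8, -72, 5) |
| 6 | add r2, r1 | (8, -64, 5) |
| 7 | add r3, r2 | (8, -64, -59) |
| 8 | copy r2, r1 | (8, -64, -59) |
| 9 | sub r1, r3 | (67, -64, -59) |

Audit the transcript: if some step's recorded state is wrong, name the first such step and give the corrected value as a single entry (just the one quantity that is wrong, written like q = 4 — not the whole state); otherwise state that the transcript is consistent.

step 8, r2 = 8

1. r2 = -9 * 8 = -72 (agrees with the transcript)
2. r1 = -(2) = -2 (in agreement)
3. r1 = 8 (in agreement)
4. r3 = -7 (checks out)
5. r3 = 5 (checks out)
6. r2 = -72 + 8 = -64 (consistent with the transcript)
7. r3 = 5 + -64 = -59 (agrees with the transcript)
8. r2 = 8 (the entry is off here)
First incorrect step: 8; the correct value is r2 = 8.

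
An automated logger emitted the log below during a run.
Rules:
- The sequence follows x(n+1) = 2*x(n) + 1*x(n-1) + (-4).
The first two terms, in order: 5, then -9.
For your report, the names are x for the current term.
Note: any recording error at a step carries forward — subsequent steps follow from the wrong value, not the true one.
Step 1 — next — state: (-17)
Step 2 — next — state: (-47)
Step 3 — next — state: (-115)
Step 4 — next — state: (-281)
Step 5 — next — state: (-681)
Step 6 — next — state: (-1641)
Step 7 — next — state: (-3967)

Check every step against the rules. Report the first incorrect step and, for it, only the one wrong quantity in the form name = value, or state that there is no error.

Recomputing the run from the initial state:
step 1: x = -17
step 2: x = -47
step 3: x = -115
step 4: x = -281
step 5: x = -681
step 6: x = -1647
step 7: x = -3979
The first disagreement with the log is at step 6, where the value should be x = -1647.

step 6, x = -1647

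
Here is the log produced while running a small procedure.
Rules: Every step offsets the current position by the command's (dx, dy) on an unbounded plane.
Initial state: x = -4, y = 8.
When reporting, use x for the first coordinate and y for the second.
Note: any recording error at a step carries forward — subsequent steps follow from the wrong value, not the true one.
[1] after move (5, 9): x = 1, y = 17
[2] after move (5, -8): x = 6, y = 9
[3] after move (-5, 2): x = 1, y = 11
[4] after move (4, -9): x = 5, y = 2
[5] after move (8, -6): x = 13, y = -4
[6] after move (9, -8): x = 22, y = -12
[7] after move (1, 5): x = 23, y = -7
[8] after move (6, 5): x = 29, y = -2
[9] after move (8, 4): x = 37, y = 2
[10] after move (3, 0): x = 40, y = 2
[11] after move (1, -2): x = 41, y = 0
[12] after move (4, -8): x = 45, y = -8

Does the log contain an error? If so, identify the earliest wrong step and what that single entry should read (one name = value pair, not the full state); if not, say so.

Step 1: x = -4 + (5) = 1, y = 8 + (9) = 17 — matches.
Step 2: x = 1 + (5) = 6, y = 17 + (-8) = 9 — in agreement.
Step 3: x = 6 + (-5) = 1, y = 9 + (2) = 11 — matches.
Step 4: x = 1 + (4) = 5, y = 11 + (-9) = 2 — matches.
Step 5: x = 5 + (8) = 13, y = 2 + (-6) = -4 — confirmed correct.
Step 6: x = 13 + (9) = 22, y = -4 + (-8) = -12 — verified.
Step 7: x = 22 + (1) = 23, y = -12 + (5) = -7 — verified.
Step 8: x = 23 + (6) = 29, y = -7 + (5) = -2 — same as recorded.
Step 9: x = 29 + (8) = 37, y = -2 + (4) = 2 — verified.
Step 10: x = 37 + (3) = 40, y = 2 + (0) = 2 — confirmed correct.
Step 11: x = 40 + (1) = 41, y = 2 + (-2) = 0 — no discrepancy.
Step 12: x = 41 + (4) = 45, y = 0 + (-8) = -8 — same as recorded.
Every step is consistent.

no error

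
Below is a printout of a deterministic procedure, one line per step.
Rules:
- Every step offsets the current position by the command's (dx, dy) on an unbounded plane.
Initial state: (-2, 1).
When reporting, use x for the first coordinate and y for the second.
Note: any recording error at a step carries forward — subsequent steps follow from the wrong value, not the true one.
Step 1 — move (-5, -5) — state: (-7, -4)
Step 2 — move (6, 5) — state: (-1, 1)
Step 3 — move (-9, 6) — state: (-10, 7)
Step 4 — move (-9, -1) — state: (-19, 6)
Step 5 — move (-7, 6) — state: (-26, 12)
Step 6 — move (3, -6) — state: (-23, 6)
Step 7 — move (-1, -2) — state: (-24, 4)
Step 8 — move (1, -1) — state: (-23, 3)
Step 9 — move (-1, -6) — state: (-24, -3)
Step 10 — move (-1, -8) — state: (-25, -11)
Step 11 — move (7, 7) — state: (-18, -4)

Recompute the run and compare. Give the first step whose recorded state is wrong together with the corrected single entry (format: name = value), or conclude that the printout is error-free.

no error

Step 1: x = -2 + (-5) = -7, y = 1 + (-5) = -4 — no discrepancy.
Step 2: x = -7 + (6) = -1, y = -4 + (5) = 1 — confirmed correct.
Step 3: x = -1 + (-9) = -10, y = 1 + (6) = 7 — confirmed correct.
Step 4: x = -10 + (-9) = -19, y = 7 + (-1) = 6 — exactly as logged.
Step 5: x = -19 + (-7) = -26, y = 6 + (6) = 12 — verified.
Step 6: x = -26 + (3) = -23, y = 12 + (-6) = 6 — verified.
Step 7: x = -23 + (-1) = -24, y = 6 + (-2) = 4 — confirmed correct.
Step 8: x = -24 + (1) = -23, y = 4 + (-1) = 3 — matches.
Step 9: x = -23 + (-1) = -24, y = 3 + (-6) = -3 — in agreement.
Step 10: x = -24 + (-1) = -25, y = -3 + (-8) = -11 — no discrepancy.
Step 11: x = -25 + (7) = -18, y = -11 + (7) = -4 — matches.
Nothing is out of place; the run is error-free.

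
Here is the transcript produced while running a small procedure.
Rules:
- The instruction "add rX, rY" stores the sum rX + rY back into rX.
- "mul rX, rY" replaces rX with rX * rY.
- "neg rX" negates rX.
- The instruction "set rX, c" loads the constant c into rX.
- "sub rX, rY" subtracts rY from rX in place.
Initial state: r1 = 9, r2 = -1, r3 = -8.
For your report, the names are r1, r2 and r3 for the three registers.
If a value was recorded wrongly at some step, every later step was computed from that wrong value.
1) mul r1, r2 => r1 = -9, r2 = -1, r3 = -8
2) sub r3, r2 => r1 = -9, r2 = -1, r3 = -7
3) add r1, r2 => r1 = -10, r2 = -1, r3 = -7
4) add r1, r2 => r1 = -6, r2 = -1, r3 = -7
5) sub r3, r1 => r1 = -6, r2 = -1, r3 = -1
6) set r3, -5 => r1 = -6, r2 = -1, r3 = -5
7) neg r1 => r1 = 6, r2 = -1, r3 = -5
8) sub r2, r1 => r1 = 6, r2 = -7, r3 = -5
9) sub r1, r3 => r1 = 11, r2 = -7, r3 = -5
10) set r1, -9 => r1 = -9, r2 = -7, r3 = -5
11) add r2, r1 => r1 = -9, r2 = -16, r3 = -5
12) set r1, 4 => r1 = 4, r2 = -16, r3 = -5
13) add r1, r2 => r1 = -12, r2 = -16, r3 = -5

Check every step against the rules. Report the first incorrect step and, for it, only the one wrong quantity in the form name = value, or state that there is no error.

Step 1: r1 = 9 * -1 = -9 — same as recorded.
Step 2: r3 = -8 - -1 = -7 — agrees with the transcript.
Step 3: r1 = -9 + -1 = -10 — same as recorded.
Step 4: r1 = -10 + -1 = -11 — the entry is off here.
Step 4 is the first one off; corrected, r1 = -11.

step 4, r1 = -11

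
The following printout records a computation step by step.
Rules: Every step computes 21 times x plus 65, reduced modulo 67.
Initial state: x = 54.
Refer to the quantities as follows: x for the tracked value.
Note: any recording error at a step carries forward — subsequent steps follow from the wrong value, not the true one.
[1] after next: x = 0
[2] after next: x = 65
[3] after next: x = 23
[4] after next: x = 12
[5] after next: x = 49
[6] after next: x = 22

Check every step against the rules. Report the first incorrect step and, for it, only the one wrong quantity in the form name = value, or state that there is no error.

Recomputing the run from the initial state:
step 1: x = 60
step 2: x = 52
step 3: x = 18
step 4: x = 41
step 5: x = 55
step 6: x = 14
The first disagreement with the printout is at step 1, where the value should be x = 60.

step 1, x = 60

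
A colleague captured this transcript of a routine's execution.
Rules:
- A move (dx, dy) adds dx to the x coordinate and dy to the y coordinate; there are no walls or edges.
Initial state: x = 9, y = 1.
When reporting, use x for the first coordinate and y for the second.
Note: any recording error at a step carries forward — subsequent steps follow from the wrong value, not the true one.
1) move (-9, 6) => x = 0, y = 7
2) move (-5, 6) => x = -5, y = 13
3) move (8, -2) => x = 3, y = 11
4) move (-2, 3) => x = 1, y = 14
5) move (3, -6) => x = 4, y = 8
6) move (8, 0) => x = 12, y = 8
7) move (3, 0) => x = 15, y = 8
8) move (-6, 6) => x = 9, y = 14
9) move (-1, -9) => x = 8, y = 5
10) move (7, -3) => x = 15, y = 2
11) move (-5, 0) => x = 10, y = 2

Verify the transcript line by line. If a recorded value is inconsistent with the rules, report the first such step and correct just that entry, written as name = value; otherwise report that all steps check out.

no error

Recomputing the run from the initial state:
step 1: x = 0, y = 7
step 2: x = -5, y = 13
step 3: x = 3, y = 11
step 4: x = 1, y = 14
step 5: x = 4, y = 8
step 6: x = 12, y = 8
step 7: x = 15, y = 8
step 8: x = 9, y = 14
step 9: x = 8, y = 5
step 10: x = 15, y = 2
step 11: x = 10, y = 2
This matches the transcript at every step.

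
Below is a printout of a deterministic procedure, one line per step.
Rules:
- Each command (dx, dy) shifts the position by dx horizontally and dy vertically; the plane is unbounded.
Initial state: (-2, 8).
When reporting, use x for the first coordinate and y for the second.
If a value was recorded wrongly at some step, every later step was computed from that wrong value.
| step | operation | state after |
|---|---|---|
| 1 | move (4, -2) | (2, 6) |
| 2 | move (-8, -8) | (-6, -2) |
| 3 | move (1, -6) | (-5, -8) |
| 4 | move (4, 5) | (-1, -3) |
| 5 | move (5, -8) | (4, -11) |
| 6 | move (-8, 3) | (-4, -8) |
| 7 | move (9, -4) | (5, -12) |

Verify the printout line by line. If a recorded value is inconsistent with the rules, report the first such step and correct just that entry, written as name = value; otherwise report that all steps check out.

no error

step 1: x = -2 + (4) = 2, y = 8 + (-2) = 6 -> checks out
step 2: x = 2 + (-8) = -6, y = 6 + (-8) = -2 -> in agreement
step 3: x = -6 + (1) = -5, y = -2 + (-6) = -8 -> matches
step 4: x = -5 + (4) = -1, y = -8 + (5) = -3 -> consistent with the printout
step 5: x = -1 + (5) = 4, y = -3 + (-8) = -11 -> confirmed correct
step 6: x = 4 + (-8) = -4, y = -11 + (3) = -8 -> confirmed correct
step 7: x = -4 + (9) = 5, y = -8 + (-4) = -12 -> agrees with the printout
Nothing is out of place; the run is error-free.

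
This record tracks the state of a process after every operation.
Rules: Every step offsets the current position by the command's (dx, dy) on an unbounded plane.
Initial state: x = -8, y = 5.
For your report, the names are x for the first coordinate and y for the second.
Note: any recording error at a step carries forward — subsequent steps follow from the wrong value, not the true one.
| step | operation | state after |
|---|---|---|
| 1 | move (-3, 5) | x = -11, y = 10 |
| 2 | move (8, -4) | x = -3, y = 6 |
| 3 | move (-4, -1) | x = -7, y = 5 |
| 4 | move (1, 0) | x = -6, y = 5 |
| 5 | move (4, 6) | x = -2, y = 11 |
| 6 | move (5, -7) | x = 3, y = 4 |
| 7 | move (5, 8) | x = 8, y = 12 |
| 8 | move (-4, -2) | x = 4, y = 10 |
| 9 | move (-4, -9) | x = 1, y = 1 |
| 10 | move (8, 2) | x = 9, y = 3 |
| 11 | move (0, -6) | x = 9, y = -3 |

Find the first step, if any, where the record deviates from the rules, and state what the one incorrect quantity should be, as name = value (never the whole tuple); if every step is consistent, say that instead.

step 9, x = 0

Recomputing the run from the initial state:
step 1: x = -11, y = 10
step 2: x = -3, y = 6
step 3: x = -7, y = 5
step 4: x = -6, y = 5
step 5: x = -2, y = 11
step 6: x = 3, y = 4
step 7: x = 8, y = 12
step 8: x = 4, y = 10
step 9: x = 0, y = 1
step 10: x = 8, y = 3
step 11: x = 8, y = -3
The first disagreement with the record is at step 9, where the value should be x = 0.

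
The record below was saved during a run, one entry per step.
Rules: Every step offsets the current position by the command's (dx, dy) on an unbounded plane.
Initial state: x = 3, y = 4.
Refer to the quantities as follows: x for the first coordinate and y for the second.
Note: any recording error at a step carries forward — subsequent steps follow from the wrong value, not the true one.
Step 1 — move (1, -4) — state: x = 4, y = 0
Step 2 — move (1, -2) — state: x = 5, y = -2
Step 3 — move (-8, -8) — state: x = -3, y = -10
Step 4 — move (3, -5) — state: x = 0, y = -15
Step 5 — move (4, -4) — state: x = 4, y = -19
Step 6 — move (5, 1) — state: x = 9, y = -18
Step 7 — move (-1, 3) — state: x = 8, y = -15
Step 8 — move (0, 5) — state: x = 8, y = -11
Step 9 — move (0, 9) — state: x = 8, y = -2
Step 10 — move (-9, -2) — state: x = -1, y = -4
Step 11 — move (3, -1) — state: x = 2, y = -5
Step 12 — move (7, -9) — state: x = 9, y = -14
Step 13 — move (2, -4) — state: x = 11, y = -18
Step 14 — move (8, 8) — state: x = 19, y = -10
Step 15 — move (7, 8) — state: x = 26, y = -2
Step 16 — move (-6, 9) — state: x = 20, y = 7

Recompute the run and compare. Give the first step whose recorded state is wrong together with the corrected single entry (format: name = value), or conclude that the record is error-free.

step 8, y = -10

Recomputing the run from the initial state:
step 1: x = 4, y = 0
step 2: x = 5, y = -2
step 3: x = -3, y = -10
step 4: x = 0, y = -15
step 5: x = 4, y = -19
step 6: x = 9, y = -18
step 7: x = 8, y = -15
step 8: x = 8, y = -10
step 9: x = 8, y = -1
step 10: x = -1, y = -3
step 11: x = 2, y = -4
step 12: x = 9, y = -13
step 13: x = 11, y = -17
step 14: x = 19, y = -9
step 15: x = 26, y = -1
step 16: x = 20, y = 8
The first disagreement with the record is at step 8, where the value should be y = -10.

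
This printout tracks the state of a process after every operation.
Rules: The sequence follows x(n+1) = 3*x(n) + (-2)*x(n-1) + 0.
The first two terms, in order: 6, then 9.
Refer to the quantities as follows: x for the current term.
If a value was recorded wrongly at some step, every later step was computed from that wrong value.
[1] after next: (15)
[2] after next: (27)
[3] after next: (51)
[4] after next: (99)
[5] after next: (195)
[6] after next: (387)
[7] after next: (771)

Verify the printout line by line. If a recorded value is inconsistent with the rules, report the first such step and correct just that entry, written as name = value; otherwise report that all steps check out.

Recomputing the run from the initial state:
step 1: x = 15
step 2: x = 27
step 3: x = 51
step 4: x = 99
step 5: x = 195
step 6: x = 387
step 7: x = 771
This matches the printout at every step.

no error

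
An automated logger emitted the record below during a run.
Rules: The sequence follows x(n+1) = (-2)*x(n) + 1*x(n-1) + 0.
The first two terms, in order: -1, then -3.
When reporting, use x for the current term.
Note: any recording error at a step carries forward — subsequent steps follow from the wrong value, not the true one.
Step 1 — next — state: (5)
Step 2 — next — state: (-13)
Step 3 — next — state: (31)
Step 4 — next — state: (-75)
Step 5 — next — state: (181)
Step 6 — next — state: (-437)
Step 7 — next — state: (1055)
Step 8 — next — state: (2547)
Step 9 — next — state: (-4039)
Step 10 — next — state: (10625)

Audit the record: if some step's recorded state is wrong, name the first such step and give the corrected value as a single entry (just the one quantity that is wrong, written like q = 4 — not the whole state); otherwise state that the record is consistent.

Step 1: x = -2*(-3) + (1)*(-1) + (0) = 5 — in agreement.
Step 2: x = -2*(5) + (1)*(-3) + (0) = -13 — in agreement.
Step 3: x = -2*(-13) + (1)*(5) + (0) = 31 — verified.
Step 4: x = -2*(31) + (1)*(-13) + (0) = -75 — confirmed correct.
Step 5: x = -2*(-75) + (1)*(31) + (0) = 181 — no discrepancy.
Step 6: x = -2*(181) + (1)*(-75) + (0) = -437 — in agreement.
Step 7: x = -2*(-437) + (1)*(181) + (0) = 1055 — exactly as logged.
Step 8: x = -2*(1055) + (1)*(-437) + (0) = -2547 — a discrepancy with the record.
Conclusion: step 8 carries the first error; the entry should be x = -2547.

step 8, x = -2547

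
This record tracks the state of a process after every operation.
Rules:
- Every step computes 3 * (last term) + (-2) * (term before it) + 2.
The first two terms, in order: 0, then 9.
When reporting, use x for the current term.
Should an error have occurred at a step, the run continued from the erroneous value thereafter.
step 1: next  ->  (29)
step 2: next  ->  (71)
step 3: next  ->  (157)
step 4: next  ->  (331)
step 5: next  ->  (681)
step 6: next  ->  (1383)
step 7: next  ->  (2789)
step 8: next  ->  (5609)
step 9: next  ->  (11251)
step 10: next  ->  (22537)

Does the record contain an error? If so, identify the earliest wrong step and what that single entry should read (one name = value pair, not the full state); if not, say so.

step 8, x = 5603

1. x = 3*(9) + (-2)*(0) + (2) = 29 (consistent with the record)
2. x = 3*(29) + (-2)*(9) + (2) = 71 (agrees with the record)
3. x = 3*(71) + (-2)*(29) + (2) = 157 (exactly as logged)
4. x = 3*(157) + (-2)*(71) + (2) = 331 (verified)
5. x = 3*(331) + (-2)*(157) + (2) = 681 (checks out)
6. x = 3*(681) + (-2)*(331) + (2) = 1383 (no discrepancy)
7. x = 3*(1383) + (-2)*(681) + (2) = 2789 (verified)
8. x = 3*(2789) + (-2)*(1383) + (2) = 5603 (a discrepancy with the record)
First deviation found at step 8; the corrected entry is x = 5603.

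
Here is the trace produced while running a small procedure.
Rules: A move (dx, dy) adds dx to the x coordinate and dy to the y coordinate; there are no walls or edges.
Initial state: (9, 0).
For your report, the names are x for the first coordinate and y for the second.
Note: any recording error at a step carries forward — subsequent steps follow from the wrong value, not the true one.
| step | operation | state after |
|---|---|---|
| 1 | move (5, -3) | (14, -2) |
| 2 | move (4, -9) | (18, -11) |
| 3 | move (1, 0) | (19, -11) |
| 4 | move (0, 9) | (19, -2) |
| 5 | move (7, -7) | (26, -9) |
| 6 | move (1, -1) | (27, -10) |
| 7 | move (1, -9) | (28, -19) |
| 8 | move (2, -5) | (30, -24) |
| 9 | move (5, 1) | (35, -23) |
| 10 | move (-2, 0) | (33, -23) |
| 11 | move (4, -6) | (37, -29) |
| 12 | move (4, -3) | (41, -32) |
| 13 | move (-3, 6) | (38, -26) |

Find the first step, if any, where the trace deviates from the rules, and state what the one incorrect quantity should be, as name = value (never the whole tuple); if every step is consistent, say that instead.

step 1, y = -3

1. x = 9 + (5) = 14, y = 0 + (-3) = -3 (a discrepancy with the trace)
Step 1 is the first one off; corrected, y = -3.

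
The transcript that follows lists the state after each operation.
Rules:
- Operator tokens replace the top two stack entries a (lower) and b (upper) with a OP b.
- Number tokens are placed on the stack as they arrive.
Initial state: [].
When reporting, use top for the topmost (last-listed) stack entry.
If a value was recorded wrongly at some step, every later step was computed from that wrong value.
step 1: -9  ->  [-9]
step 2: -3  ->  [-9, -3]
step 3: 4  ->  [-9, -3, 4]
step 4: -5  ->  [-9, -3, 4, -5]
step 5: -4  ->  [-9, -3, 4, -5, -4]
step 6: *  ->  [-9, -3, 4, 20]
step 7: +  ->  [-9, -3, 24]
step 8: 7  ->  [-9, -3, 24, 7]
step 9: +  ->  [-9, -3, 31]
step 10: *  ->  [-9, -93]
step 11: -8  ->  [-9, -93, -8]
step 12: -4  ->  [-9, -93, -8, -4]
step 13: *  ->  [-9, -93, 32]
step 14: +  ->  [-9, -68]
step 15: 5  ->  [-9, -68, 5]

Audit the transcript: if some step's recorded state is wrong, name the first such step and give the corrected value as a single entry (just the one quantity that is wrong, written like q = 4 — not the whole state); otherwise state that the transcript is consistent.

Step 1: push -9: top = -9 — no discrepancy.
Step 2: push -3: top = -3 — confirmed correct.
Step 3: push 4: top = 4 — verified.
Step 4: push -5: top = -5 — matches.
Step 5: push -4: top = -4 — confirmed correct.
Step 6: -5 * -4 = 20 — same as recorded.
Step 7: 4 + 20 = 24 — consistent with the transcript.
Step 8: push 7: top = 7 — matches.
Step 9: 24 + 7 = 31 — confirmed correct.
Step 10: -3 * 31 = -93 — checks out.
Step 11: push -8: top = -8 — no discrepancy.
Step 12: push -4: top = -4 — consistent with the transcript.
Step 13: -8 * -4 = 32 — exactly as logged.
Step 14: -93 + 32 = -61 — the recorded entry deviates here.
Step 14 is the first one off; corrected, top = -61.

step 14, top = -61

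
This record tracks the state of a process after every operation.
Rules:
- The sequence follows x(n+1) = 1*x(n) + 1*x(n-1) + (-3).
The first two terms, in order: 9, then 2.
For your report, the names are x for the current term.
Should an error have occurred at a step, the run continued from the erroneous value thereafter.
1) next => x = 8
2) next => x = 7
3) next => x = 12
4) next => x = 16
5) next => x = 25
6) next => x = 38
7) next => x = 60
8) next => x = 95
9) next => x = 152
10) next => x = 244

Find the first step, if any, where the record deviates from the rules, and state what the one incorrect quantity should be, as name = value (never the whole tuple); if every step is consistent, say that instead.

no error

step 1: x = 1*(2) + (1)*(9) + (-3) = 8 -> checks out
step 2: x = 1*(8) + (1)*(2) + (-3) = 7 -> agrees with the record
step 3: x = 1*(7) + (1)*(8) + (-3) = 12 -> same as recorded
step 4: x = 1*(12) + (1)*(7) + (-3) = 16 -> checks out
step 5: x = 1*(16) + (1)*(12) + (-3) = 25 -> matches
step 6: x = 1*(25) + (1)*(16) + (-3) = 38 -> confirmed correct
step 7: x = 1*(38) + (1)*(25) + (-3) = 60 -> verified
step 8: x = 1*(60) + (1)*(38) + (-3) = 95 -> exactly as logged
step 9: x = 1*(95) + (1)*(60) + (-3) = 152 -> same as recorded
step 10: x = 1*(152) + (1)*(95) + (-3) = 244 -> confirmed correct
The whole run recomputes cleanly — no discrepancies.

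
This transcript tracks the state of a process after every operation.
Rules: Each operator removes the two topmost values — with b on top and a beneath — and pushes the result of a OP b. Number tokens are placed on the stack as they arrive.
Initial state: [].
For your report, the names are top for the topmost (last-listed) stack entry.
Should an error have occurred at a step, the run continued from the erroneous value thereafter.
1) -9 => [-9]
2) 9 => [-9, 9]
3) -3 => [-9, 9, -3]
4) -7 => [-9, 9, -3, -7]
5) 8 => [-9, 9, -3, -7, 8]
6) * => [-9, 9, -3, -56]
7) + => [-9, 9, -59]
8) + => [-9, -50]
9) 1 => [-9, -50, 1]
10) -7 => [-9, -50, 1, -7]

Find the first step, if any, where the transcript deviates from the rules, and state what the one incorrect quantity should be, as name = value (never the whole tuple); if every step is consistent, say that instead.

no error

1. push -9: top = -9 (matches)
2. push 9: top = 9 (exactly as logged)
3. push -3: top = -3 (agrees with the transcript)
4. push -7: top = -7 (same as recorded)
5. push 8: top = 8 (same as recorded)
6. -7 * 8 = -56 (exactly as logged)
7. -3 + -56 = -59 (same as recorded)
8. 9 + -59 = -50 (checks out)
9. push 1: top = 1 (in agreement)
10. push -7: top = -7 (confirmed correct)
The recomputation confirms every line.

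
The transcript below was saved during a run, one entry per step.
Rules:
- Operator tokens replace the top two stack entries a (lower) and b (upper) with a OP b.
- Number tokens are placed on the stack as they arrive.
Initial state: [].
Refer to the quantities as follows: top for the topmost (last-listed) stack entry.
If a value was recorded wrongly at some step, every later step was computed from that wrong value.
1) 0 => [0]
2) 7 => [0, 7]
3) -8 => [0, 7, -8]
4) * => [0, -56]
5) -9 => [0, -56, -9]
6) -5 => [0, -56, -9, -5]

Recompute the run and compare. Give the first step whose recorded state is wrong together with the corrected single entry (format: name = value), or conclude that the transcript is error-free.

no error

1. push 0: top = 0 (in agreement)
2. push 7: top = 7 (checks out)
3. push -8: top = -8 (in agreement)
4. 7 * -8 = -56 (confirmed correct)
5. push -9: top = -9 (in agreement)
6. push -5: top = -5 (verified)
No step deviates from the rules.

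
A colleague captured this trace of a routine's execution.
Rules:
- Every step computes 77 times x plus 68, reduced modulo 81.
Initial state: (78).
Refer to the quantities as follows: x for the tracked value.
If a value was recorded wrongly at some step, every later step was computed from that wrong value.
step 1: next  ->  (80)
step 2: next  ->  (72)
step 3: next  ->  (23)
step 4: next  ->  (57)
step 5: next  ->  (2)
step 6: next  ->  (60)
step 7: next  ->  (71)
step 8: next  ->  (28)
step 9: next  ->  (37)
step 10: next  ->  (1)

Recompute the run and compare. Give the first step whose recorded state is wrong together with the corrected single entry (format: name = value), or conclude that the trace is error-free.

Recomputing the run from the initial state:
step 1: x = 80
step 2: x = 72
step 3: x = 23
step 4: x = 57
step 5: x = 2
step 6: x = 60
step 7: x = 71
step 8: x = 27
step 9: x = 41
step 10: x = 66
The first disagreement with the trace is at step 8, where the value should be x = 27.

step 8, x = 27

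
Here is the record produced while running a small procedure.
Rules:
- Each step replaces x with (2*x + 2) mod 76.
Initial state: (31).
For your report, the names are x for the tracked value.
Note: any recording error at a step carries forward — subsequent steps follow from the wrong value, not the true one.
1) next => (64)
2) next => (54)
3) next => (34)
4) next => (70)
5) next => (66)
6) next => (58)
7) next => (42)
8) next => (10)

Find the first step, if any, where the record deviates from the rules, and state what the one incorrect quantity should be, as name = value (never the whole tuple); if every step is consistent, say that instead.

no error

Recomputing the run from the initial state:
step 1: x = 64
step 2: x = 54
step 3: x = 34
step 4: x = 70
step 5: x = 66
step 6: x = 58
step 7: x = 42
step 8: x = 10
This matches the record at every step.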